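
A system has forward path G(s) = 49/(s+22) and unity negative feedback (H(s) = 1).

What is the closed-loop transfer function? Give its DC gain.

T(s) = G/(1+GH) = [49/(s+22)] / [1 + 49/(s+22)] = 49/(s+22+49) = 49/(s+71). DC gain = 49/71 = 0.6901.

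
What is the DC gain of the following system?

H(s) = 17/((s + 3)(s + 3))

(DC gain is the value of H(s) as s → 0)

DC gain = H(0) = 17/(3 × 3) = 17/9 = 1.8889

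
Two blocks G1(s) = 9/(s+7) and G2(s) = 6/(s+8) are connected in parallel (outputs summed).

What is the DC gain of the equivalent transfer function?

Parallel: G_eq = G1 + G2. DC gain = G1(0) + G2(0) = 9/7 + 6/8 = 1.2857 + 0.75 = 2.0357.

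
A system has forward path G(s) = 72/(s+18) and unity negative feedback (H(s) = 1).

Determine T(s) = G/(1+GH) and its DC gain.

T(s) = G/(1+GH) = [72/(s+18)] / [1 + 72/(s+18)] = 72/(s+18+72) = 72/(s+90). DC gain = 72/90 = 0.8.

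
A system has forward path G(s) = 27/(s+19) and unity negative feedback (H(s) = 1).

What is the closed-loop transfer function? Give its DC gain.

T(s) = G/(1+GH) = [27/(s+19)] / [1 + 27/(s+19)] = 27/(s+19+27) = 27/(s+46). DC gain = 27/46 = 0.5870.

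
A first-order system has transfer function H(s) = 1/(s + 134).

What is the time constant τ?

For H(s) = 1/(s + 1/τ), the pole is at -1/τ = -134, so τ = 1/134 = 0.0075 s.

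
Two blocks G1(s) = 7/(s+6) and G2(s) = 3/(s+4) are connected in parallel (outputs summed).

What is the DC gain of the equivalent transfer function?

Parallel: G_eq = G1 + G2. DC gain = G1(0) + G2(0) = 7/6 + 3/4 = 1.1667 + 0.75 = 1.9167.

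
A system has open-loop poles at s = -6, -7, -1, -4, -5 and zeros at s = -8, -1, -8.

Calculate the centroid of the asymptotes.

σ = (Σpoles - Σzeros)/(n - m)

σ = (Σpoles - Σzeros)/(n - m) = (-23 - (-17))/(5 - 3) = -6/2 = -3.0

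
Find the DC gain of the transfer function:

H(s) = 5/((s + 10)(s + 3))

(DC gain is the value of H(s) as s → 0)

DC gain = H(0) = 5/(10 × 3) = 5/30 = 0.1667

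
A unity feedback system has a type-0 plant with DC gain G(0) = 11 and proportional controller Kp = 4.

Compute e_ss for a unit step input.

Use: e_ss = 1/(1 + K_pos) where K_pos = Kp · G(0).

K_pos = Kp · G(0) = 4 × 11 = 44. e_ss = 1/(1 + 44) = 0.0222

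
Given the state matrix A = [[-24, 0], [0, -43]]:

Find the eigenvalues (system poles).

For diagonal matrix, eigenvalues are diagonal entries: λ₁ = -24, λ₂ = -43.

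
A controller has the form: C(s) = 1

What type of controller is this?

This is a Proportional (P) controller.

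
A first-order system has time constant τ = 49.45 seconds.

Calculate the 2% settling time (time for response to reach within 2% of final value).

For first-order system, 2% settling time ≈ 4τ = 4 × 49.45 = 197.8 s.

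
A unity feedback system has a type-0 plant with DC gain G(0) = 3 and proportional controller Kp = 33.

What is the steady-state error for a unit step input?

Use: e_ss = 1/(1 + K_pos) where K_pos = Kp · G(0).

K_pos = Kp · G(0) = 33 × 3 = 99. e_ss = 1/(1 + 99) = 0.01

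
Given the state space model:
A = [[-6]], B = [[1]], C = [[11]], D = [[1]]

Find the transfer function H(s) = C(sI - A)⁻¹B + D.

(sI - A)⁻¹ = 1/(s + 6). H(s) = 11×1/(s + 6) + 1 = (s + 17)/(s + 6).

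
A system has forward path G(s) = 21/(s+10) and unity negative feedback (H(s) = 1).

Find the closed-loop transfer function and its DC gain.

T(s) = G/(1+GH) = [21/(s+10)] / [1 + 21/(s+10)] = 21/(s+10+21) = 21/(s+31). DC gain = 21/31 = 0.6774.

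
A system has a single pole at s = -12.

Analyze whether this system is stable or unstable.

Pole at s = -12 is in the left half-plane. Stable.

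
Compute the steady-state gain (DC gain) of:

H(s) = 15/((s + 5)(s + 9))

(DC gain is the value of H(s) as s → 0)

DC gain = H(0) = 15/(5 × 9) = 15/45 = 0.3333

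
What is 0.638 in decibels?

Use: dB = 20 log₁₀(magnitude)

dB = 20 log₁₀(0.638) = -3.9 dB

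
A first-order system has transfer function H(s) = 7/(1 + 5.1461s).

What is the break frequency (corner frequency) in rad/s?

Corner frequency = 1/τ = 1/5.1461 = 0.194 rad/s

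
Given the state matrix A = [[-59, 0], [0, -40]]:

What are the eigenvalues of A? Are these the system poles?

For diagonal matrix, eigenvalues are diagonal entries: λ₁ = -59, λ₂ = -40. Eigenvalues of A = system poles.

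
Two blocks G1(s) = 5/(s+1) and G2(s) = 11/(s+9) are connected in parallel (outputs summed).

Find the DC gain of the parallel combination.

Parallel: G_eq = G1 + G2. DC gain = G1(0) + G2(0) = 5/1 + 11/9 = 5 + 1.2222 = 6.2222.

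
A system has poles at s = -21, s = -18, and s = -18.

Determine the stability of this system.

All poles are in the left half-plane. System is stable.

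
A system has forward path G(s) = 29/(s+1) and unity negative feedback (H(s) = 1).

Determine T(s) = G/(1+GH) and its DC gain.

T(s) = G/(1+GH) = [29/(s+1)] / [1 + 29/(s+1)] = 29/(s+1+29) = 29/(s+30). DC gain = 29/30 = 0.9667.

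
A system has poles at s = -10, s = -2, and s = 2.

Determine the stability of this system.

Pole(s) at s = 2 are not in the left half-plane. System is unstable.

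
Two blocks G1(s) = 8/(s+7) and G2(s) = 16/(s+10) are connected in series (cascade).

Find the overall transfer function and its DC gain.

Series: multiply transfer functions. G_eq = 8/(s+7) × 16/(s+10) = 128/((s+7)(s+10)). DC gain = 128/(7×10) = 1.8286.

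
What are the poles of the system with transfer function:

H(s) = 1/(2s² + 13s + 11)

Discriminant = 13² - 4×2×11 = 169 - 88 = 81 > 0, so two distinct real poles. Using quadratic formula: s = (-13 ± √81)/(2×2) = (-13 ± √81)/4, with √81 = 9. s₁ = -4/4 = -1, s₂ = -22/4 = -5.5. Poles: s₁ = -1, s₂ = -5.5.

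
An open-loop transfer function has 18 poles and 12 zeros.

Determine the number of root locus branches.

Root locus has n branches where n = number of poles = 18.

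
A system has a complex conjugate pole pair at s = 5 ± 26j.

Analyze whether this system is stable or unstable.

Real part of poles is 5 (> 0, right half-plane). Unstable.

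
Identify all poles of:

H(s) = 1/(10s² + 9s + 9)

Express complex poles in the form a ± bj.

Discriminant = 9² - 4×10×9 = 81 - 360 = -279 < 0, so the poles are a complex conjugate pair s = (-9 ± j√279)/(2×10). Real part = -9/(2×10) = -9/20 = -0.45; imaginary part = ±√279/(2×10) ≈ 0.8352. Poles: s = -0.45 ± 0.8352j.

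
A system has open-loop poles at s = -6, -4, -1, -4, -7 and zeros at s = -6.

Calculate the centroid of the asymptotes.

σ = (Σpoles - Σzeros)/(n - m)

σ = (Σpoles - Σzeros)/(n - m) = (-22 - (-6))/(5 - 1) = -16/4 = -4.0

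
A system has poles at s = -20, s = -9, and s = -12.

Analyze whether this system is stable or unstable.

All poles are in the left half-plane. System is stable.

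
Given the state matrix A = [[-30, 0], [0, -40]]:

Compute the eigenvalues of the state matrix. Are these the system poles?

For diagonal matrix, eigenvalues are diagonal entries: λ₁ = -30, λ₂ = -40. Eigenvalues of A = system poles.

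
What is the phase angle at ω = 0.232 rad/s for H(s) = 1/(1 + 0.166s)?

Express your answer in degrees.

Phase = -arctan(ωτ) = -arctan(0.232 × 0.166) = -2.2°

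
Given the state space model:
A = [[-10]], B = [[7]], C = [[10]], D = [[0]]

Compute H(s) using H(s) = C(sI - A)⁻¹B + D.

(sI - A)⁻¹ = 1/(s + 10). H(s) = 10 × 7/(s + 10) + 0 = 70/(s + 10).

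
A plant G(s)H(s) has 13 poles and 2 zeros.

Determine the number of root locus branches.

Root locus has n branches where n = number of poles = 13.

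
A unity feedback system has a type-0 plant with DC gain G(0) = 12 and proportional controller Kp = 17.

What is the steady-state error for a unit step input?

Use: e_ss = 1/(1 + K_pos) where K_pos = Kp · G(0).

K_pos = Kp · G(0) = 17 × 12 = 204. e_ss = 1/(1 + 204) = 0.0049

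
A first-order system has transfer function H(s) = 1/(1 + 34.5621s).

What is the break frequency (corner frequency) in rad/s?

Corner frequency = 1/τ = 1/34.5621 = 0.029 rad/s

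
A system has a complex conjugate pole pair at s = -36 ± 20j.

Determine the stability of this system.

Real part of poles is -36 (< 0, left half-plane). Stable.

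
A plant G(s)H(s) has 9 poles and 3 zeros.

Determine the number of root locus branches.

Root locus has n branches where n = number of poles = 9.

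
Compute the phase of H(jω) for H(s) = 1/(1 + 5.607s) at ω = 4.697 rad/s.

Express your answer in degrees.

Phase = -arctan(ωτ) = -arctan(4.697 × 5.607) = -87.8°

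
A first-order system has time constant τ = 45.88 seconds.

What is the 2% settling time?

For first-order system, 2% settling time ≈ 4τ = 4 × 45.88 = 183.52 s.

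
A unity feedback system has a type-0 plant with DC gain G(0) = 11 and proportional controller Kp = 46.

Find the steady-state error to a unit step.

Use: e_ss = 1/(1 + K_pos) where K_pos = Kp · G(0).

K_pos = Kp · G(0) = 46 × 11 = 506. e_ss = 1/(1 + 506) = 0.0020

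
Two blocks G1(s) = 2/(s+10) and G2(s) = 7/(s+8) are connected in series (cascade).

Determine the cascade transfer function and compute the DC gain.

Series: multiply transfer functions. G_eq = 2/(s+10) × 7/(s+8) = 14/((s+10)(s+8)). DC gain = 14/(10×8) = 0.175.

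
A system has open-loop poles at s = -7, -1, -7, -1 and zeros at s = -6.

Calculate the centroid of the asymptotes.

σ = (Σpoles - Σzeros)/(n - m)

σ = (Σpoles - Σzeros)/(n - m) = (-16 - (-6))/(4 - 1) = -10/3 = -3.33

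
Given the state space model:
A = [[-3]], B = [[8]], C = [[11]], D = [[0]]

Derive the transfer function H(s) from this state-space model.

(sI - A)⁻¹ = 1/(s + 3). H(s) = 11 × 8/(s + 3) + 0 = 88/(s + 3).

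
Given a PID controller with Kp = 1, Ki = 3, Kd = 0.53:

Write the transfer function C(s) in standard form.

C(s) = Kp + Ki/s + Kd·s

Substituting values: C(s) = 1 + 3/s + 0.53s = (0.53s² + s + 3)/s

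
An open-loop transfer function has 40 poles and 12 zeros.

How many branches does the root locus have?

Root locus has n branches where n = number of poles = 40.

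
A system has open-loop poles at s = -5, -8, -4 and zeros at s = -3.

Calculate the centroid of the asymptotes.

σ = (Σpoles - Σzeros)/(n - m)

σ = (Σpoles - Σzeros)/(n - m) = (-17 - (-3))/(3 - 1) = -14/2 = -7.0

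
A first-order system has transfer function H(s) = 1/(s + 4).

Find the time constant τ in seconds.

For H(s) = 1/(s + 1/τ), the pole is at -1/τ = -4, so τ = 1/4 = 0.25 s.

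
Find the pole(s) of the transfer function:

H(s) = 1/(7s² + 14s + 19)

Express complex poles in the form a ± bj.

Discriminant = 14² - 4×7×19 = 196 - 532 = -336 < 0, so the poles are a complex conjugate pair s = (-14 ± j√336)/(2×7). Real part = -14/(2×7) = -14/14 = -1; imaginary part = ±√336/(2×7) ≈ 1.3093. Poles: s = -1 ± 1.3093j.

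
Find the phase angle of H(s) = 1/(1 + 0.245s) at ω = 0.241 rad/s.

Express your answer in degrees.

Phase = -arctan(ωτ) = -arctan(0.241 × 0.245) = -3.4°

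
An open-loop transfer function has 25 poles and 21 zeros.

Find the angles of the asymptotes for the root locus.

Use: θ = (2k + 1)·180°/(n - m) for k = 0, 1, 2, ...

n - m = 25 - 21 = 4. Angles: θk = (2k + 1)·180°/4 = 45°, 135°, 225°, 315°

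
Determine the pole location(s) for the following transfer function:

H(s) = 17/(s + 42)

Pole is where denominator = 0: s + 42 = 0, so s = -42.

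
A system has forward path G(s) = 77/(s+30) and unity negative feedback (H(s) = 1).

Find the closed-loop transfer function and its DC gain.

T(s) = G/(1+GH) = [77/(s+30)] / [1 + 77/(s+30)] = 77/(s+30+77) = 77/(s+107). DC gain = 77/107 = 0.7196.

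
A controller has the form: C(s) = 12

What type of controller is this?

This is a Proportional (P) controller.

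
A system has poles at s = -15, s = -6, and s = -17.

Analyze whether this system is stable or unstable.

All poles are in the left half-plane. System is stable.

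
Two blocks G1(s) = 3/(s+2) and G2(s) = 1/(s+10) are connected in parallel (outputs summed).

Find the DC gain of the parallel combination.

Parallel: G_eq = G1 + G2. DC gain = G1(0) + G2(0) = 3/2 + 1/10 = 1.5 + 0.1 = 1.6.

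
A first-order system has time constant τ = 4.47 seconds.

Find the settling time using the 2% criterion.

For first-order system, 2% settling time ≈ 4τ = 4 × 4.47 = 17.88 s.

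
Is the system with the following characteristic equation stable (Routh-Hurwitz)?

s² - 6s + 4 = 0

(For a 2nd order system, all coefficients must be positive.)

Coefficients: 1, -6, 4. b=-6 not positive, so system is unstable.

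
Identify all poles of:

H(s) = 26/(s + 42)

Pole is where denominator = 0: s + 42 = 0, so s = -42.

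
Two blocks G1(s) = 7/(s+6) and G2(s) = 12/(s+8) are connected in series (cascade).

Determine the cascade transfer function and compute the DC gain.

Series: multiply transfer functions. G_eq = 7/(s+6) × 12/(s+8) = 84/((s+6)(s+8)). DC gain = 84/(6×8) = 1.75.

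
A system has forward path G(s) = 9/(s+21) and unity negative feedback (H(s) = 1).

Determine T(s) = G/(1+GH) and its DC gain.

T(s) = G/(1+GH) = [9/(s+21)] / [1 + 9/(s+21)] = 9/(s+21+9) = 9/(s+30). DC gain = 9/30 = 0.3.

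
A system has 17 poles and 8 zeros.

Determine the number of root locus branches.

Root locus has n branches where n = number of poles = 17.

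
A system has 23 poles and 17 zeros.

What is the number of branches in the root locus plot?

Root locus has n branches where n = number of poles = 23.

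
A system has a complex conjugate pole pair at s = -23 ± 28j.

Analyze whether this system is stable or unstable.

Real part of poles is -23 (< 0, left half-plane). Stable.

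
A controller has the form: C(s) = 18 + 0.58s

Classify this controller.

This is a Proportional-Derivative (PD) controller.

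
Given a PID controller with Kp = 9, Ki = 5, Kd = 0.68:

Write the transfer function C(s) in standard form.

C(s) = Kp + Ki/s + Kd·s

Substituting values: C(s) = 9 + 5/s + 0.68s = (0.68s² + 9s + 5)/s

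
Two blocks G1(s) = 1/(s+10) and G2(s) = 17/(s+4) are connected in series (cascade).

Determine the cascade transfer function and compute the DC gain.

Series: multiply transfer functions. G_eq = 1/(s+10) × 17/(s+4) = 17/((s+10)(s+4)). DC gain = 17/(10×4) = 0.425.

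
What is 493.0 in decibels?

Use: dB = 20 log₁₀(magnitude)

dB = 20 log₁₀(493.0) = 53.9 dB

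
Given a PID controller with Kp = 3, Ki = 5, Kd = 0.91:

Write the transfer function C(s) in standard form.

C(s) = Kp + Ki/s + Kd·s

Substituting values: C(s) = 3 + 5/s + 0.91s = (0.91s² + 3s + 5)/s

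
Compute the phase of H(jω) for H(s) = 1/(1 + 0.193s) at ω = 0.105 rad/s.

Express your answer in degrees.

Phase = -arctan(ωτ) = -arctan(0.105 × 0.193) = -1.2°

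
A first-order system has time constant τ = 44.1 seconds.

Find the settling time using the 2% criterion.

For first-order system, 2% settling time ≈ 4τ = 4 × 44.1 = 176.4 s.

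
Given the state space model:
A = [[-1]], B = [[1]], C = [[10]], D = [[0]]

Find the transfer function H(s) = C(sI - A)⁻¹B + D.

(sI - A)⁻¹ = 1/(s + 1). H(s) = 10 × 1/(s + 1) + 0 = 10/(s + 1).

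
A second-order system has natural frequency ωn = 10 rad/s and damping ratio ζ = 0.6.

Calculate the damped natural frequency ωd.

ωd = ωn√(1 - ζ²) = 10√(1 - 0.6²) = 8.0 rad/s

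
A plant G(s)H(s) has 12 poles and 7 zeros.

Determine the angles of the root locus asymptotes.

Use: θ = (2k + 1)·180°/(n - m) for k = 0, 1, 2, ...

n - m = 12 - 7 = 5. Angles: θk = (2k + 1)·180°/5 = 36°, 108°, 180°, 252°, 324°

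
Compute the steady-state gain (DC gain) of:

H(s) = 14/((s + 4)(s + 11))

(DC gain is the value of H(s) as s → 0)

DC gain = H(0) = 14/(4 × 11) = 14/44 = 0.3182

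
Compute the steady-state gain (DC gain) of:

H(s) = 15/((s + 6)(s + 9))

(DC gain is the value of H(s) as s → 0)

DC gain = H(0) = 15/(6 × 9) = 15/54 = 0.2778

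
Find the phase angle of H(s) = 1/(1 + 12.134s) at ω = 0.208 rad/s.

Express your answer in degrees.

Phase = -arctan(ωτ) = -arctan(0.208 × 12.134) = -68.4°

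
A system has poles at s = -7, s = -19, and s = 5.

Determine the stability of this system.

Pole(s) at s = 5 are not in the left half-plane. System is unstable.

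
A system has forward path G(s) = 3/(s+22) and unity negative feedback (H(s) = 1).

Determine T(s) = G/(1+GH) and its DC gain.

T(s) = G/(1+GH) = [3/(s+22)] / [1 + 3/(s+22)] = 3/(s+22+3) = 3/(s+25). DC gain = 3/25 = 0.12.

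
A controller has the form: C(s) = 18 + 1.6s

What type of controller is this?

This is a Proportional-Derivative (PD) controller.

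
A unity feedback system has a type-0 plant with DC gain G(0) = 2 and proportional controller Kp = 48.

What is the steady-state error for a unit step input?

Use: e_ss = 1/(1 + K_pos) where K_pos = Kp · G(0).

K_pos = Kp · G(0) = 48 × 2 = 96. e_ss = 1/(1 + 96) = 0.0103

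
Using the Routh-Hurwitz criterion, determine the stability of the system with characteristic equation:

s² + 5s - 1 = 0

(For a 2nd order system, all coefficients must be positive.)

Coefficients: 1, 5, -1. c=-1 not positive, so system is unstable.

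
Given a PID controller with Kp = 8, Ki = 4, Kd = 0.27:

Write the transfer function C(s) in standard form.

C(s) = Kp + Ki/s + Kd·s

Substituting values: C(s) = 8 + 4/s + 0.27s = (0.27s² + 8s + 4)/s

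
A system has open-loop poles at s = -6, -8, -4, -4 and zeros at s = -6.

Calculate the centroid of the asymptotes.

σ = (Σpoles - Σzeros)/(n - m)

σ = (Σpoles - Σzeros)/(n - m) = (-22 - (-6))/(4 - 1) = -16/3 = -5.33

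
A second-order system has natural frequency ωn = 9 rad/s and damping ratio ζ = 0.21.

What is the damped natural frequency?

ωd = ωn√(1 - ζ²) = 9√(1 - 0.21²) = 8.8 rad/s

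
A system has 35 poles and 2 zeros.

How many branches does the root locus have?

Root locus has n branches where n = number of poles = 35.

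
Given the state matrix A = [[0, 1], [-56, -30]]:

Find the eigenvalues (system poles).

det(A - λI) = λ² - (-30)λ + 56 = (λ - (-28))(λ - (-2)). Eigenvalues: -28, -2.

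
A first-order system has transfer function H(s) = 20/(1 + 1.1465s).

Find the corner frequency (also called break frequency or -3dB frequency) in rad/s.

Corner frequency = 1/τ = 1/1.1465 = 0.872 rad/s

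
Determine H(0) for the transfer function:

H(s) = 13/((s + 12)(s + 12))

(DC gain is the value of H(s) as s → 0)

DC gain = H(0) = 13/(12 × 12) = 13/144 = 0.0903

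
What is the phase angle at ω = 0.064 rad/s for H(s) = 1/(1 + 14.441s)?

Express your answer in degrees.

Phase = -arctan(ωτ) = -arctan(0.064 × 14.441) = -42.7°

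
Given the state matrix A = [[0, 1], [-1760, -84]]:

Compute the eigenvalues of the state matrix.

det(A - λI) = λ² - (-84)λ + 1760 = (λ - (-44))(λ - (-40)). Eigenvalues: -44, -40.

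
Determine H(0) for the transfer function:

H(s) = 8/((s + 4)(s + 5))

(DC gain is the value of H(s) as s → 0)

DC gain = H(0) = 8/(4 × 5) = 8/20 = 0.4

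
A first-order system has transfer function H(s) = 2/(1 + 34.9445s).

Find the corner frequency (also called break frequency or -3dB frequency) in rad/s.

Corner frequency = 1/τ = 1/34.9445 = 0.029 rad/s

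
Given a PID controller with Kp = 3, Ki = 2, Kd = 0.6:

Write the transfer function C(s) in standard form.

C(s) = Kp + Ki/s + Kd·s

Substituting values: C(s) = 3 + 2/s + 0.6s = (0.6s² + 3s + 2)/s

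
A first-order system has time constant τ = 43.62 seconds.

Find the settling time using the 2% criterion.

For first-order system, 2% settling time ≈ 4τ = 4 × 43.62 = 174.48 s.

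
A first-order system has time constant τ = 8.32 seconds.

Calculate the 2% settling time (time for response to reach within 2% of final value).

For first-order system, 2% settling time ≈ 4τ = 4 × 8.32 = 33.28 s.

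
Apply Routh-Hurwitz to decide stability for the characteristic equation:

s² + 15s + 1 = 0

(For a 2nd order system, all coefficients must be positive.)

Coefficients: 1, 15, 1. All positive, so system is stable.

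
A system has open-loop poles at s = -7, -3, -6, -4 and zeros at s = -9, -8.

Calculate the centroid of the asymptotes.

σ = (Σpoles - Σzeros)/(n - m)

σ = (Σpoles - Σzeros)/(n - m) = (-20 - (-17))/(4 - 2) = -3/2 = -1.5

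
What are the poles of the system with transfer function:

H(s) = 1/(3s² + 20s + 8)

Discriminant = 20² - 4×3×8 = 400 - 96 = 304 > 0, so two distinct real poles. Using quadratic formula: s = (-20 ± √304)/(2×3) = (-20 ± √304)/6, with √304 ≈ 17.4356. s₁ ≈ -0.4274, s₂ ≈ -6.2393. Poles: s₁ = -0.4274, s₂ = -6.2393.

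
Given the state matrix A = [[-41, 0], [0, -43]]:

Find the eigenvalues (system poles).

For diagonal matrix, eigenvalues are diagonal entries: λ₁ = -41, λ₂ = -43.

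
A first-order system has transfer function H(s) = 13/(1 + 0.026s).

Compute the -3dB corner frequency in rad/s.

Corner frequency = 1/τ = 1/0.026 = 38.462 rad/s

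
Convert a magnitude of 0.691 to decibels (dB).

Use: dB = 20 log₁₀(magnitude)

dB = 20 log₁₀(0.691) = -3.2 dB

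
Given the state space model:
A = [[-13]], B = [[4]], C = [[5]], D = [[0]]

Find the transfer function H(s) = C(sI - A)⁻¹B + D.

(sI - A)⁻¹ = 1/(s + 13). H(s) = 5 × 4/(s + 13) + 0 = 20/(s + 13).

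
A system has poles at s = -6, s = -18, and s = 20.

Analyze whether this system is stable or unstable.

Pole(s) at s = 20 are not in the left half-plane. System is unstable.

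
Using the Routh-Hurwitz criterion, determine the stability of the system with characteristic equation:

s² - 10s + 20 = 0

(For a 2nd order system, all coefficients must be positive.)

Coefficients: 1, -10, 20. b=-10 not positive, so system is unstable.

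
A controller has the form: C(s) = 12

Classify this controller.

This is a Proportional (P) controller.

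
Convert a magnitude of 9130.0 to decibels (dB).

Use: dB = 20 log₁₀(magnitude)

dB = 20 log₁₀(9130.0) = 79.2 dB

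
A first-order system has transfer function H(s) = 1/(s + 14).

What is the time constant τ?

For H(s) = 1/(s + 1/τ), the pole is at -1/τ = -14, so τ = 1/14 = 0.0714 s.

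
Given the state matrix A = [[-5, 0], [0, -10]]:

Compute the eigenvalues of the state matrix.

For diagonal matrix, eigenvalues are diagonal entries: λ₁ = -5, λ₂ = -10.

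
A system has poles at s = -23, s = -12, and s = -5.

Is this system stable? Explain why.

All poles are in the left half-plane. System is stable.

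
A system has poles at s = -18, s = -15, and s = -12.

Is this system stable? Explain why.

All poles are in the left half-plane. System is stable.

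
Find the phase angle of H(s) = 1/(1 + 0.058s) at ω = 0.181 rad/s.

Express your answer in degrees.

Phase = -arctan(ωτ) = -arctan(0.181 × 0.058) = -0.6°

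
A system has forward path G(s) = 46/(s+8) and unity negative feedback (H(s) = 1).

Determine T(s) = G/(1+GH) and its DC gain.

T(s) = G/(1+GH) = [46/(s+8)] / [1 + 46/(s+8)] = 46/(s+8+46) = 46/(s+54). DC gain = 46/54 = 0.8519.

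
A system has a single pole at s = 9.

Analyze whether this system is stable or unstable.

Pole at s = 9 is in the right half-plane. Unstable.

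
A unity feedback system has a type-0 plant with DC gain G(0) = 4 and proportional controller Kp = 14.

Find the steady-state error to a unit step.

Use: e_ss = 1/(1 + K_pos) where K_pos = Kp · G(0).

K_pos = Kp · G(0) = 14 × 4 = 56. e_ss = 1/(1 + 56) = 0.0175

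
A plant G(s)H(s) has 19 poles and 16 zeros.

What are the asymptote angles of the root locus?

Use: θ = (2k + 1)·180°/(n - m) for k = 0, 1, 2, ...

n - m = 19 - 16 = 3. Angles: θk = (2k + 1)·180°/3 = 60°, 180°, 300°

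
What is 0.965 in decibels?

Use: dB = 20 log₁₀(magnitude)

dB = 20 log₁₀(0.965) = -0.3 dB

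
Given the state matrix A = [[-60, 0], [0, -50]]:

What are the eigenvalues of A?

For diagonal matrix, eigenvalues are diagonal entries: λ₁ = -60, λ₂ = -50.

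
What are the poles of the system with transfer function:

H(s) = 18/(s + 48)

Pole is where denominator = 0: s + 48 = 0, so s = -48.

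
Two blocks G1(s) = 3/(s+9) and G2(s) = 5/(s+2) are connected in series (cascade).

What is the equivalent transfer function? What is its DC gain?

Series: multiply transfer functions. G_eq = 3/(s+9) × 5/(s+2) = 15/((s+9)(s+2)). DC gain = 15/(9×2) = 0.8333.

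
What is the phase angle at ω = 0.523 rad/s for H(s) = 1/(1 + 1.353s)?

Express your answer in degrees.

Phase = -arctan(ωτ) = -arctan(0.523 × 1.353) = -35.3°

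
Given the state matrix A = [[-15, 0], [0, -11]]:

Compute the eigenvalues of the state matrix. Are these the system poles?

For diagonal matrix, eigenvalues are diagonal entries: λ₁ = -15, λ₂ = -11. Eigenvalues of A = system poles.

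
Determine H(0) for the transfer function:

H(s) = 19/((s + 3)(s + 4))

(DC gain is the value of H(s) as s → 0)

DC gain = H(0) = 19/(3 × 4) = 19/12 = 1.5833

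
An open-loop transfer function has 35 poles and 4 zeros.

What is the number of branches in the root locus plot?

Root locus has n branches where n = number of poles = 35.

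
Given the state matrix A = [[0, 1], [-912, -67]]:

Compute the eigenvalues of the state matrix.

det(A - λI) = λ² - (-67)λ + 912 = (λ - (-48))(λ - (-19)). Eigenvalues: -48, -19.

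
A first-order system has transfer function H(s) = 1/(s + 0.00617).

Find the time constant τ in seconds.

For H(s) = 1/(s + 1/τ), the pole is at -1/τ = -0.00617, so τ = 1/0.00617 = 162.1 s.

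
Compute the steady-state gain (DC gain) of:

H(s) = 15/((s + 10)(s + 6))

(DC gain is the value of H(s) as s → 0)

DC gain = H(0) = 15/(10 × 6) = 15/60 = 0.25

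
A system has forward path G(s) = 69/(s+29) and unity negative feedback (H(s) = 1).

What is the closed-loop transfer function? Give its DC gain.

T(s) = G/(1+GH) = [69/(s+29)] / [1 + 69/(s+29)] = 69/(s+29+69) = 69/(s+98). DC gain = 69/98 = 0.7041.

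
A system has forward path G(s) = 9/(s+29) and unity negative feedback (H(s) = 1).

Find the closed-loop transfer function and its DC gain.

T(s) = G/(1+GH) = [9/(s+29)] / [1 + 9/(s+29)] = 9/(s+29+9) = 9/(s+38). DC gain = 9/38 = 0.2368.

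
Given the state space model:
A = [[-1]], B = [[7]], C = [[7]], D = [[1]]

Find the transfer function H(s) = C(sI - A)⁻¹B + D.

(sI - A)⁻¹ = 1/(s + 1). H(s) = 7×7/(s + 1) + 1 = (s + 50)/(s + 1).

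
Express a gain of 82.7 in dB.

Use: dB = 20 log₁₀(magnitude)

dB = 20 log₁₀(82.7) = 38.4 dB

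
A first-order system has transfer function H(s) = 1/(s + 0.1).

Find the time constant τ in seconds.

For H(s) = 1/(s + 1/τ), the pole is at -1/τ = -0.1, so τ = 1/0.1 = 10 s.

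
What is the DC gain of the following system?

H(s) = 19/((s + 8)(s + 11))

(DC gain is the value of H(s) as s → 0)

DC gain = H(0) = 19/(8 × 11) = 19/88 = 0.2159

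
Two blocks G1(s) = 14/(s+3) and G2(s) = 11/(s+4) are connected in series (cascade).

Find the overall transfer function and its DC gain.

Series: multiply transfer functions. G_eq = 14/(s+3) × 11/(s+4) = 154/((s+3)(s+4)). DC gain = 154/(3×4) = 12.8333.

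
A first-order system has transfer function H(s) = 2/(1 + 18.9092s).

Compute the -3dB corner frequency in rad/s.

Corner frequency = 1/τ = 1/18.9092 = 0.053 rad/s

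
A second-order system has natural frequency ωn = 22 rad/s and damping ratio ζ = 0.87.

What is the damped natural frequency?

ωd = ωn√(1 - ζ²) = 22√(1 - 0.87²) = 10.85 rad/s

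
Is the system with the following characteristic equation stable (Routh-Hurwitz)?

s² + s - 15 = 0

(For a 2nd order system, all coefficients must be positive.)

Coefficients: 1, 1, -15. c=-15 not positive, so system is unstable.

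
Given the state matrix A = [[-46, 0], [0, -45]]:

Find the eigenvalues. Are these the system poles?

For diagonal matrix, eigenvalues are diagonal entries: λ₁ = -46, λ₂ = -45. Eigenvalues of A = system poles.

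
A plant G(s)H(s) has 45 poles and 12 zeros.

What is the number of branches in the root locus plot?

Root locus has n branches where n = number of poles = 45.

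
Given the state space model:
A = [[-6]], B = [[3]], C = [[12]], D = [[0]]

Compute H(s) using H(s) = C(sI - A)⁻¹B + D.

(sI - A)⁻¹ = 1/(s + 6). H(s) = 12 × 3/(s + 6) + 0 = 36/(s + 6).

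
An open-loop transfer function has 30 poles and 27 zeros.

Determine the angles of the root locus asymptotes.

n - m = 30 - 27 = 3. Angles: θk = (2k + 1)·180°/3 = 60°, 180°, 300°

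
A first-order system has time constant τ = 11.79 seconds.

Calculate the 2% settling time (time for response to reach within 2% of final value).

For first-order system, 2% settling time ≈ 4τ = 4 × 11.79 = 47.16 s.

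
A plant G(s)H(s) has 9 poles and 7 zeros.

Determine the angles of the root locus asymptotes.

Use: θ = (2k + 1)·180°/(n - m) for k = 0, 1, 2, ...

n - m = 9 - 7 = 2. Angles: θk = (2k + 1)·180°/2 = 90°, 270°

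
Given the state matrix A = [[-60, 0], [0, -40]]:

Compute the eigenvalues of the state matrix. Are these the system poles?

For diagonal matrix, eigenvalues are diagonal entries: λ₁ = -60, λ₂ = -40. Eigenvalues of A = system poles.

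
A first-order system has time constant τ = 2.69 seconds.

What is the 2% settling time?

For first-order system, 2% settling time ≈ 4τ = 4 × 2.69 = 10.76 s.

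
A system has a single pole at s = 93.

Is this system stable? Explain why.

Pole at s = 93 is in the right half-plane. Unstable.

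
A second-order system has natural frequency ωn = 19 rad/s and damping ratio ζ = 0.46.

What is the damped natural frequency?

ωd = ωn√(1 - ζ²) = 19√(1 - 0.46²) = 16.87 rad/s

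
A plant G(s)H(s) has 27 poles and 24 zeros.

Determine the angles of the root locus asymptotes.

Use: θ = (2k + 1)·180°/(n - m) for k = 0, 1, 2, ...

n - m = 27 - 24 = 3. Angles: θk = (2k + 1)·180°/3 = 60°, 180°, 300°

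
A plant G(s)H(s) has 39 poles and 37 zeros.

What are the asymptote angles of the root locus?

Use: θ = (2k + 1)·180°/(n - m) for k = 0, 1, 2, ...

n - m = 39 - 37 = 2. Angles: θk = (2k + 1)·180°/2 = 90°, 270°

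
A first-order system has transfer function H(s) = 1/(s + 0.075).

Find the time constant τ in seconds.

For H(s) = 1/(s + 1/τ), the pole is at -1/τ = -0.075, so τ = 1/0.075 = 13.3333 s.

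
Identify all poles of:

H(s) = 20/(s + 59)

Pole is where denominator = 0: s + 59 = 0, so s = -59.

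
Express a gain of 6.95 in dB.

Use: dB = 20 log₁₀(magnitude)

dB = 20 log₁₀(6.95) = 16.8 dB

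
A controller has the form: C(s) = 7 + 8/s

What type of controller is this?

This is a Proportional-Integral (PI) controller.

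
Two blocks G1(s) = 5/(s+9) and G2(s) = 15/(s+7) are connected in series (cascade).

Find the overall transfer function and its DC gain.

Series: multiply transfer functions. G_eq = 5/(s+9) × 15/(s+7) = 75/((s+9)(s+7)). DC gain = 75/(9×7) = 1.1905.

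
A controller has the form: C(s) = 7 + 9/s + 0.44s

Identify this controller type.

This is a Proportional-Integral-Derivative (PID) controller.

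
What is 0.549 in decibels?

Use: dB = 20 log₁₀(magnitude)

dB = 20 log₁₀(0.549) = -5.2 dB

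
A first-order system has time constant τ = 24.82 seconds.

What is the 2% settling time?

For first-order system, 2% settling time ≈ 4τ = 4 × 24.82 = 99.28 s.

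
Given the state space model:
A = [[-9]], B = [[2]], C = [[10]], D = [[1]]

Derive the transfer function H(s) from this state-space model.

(sI - A)⁻¹ = 1/(s + 9). H(s) = 10×2/(s + 9) + 1 = (s + 29)/(s + 9).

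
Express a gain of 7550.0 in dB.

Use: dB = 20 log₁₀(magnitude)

dB = 20 log₁₀(7550.0) = 77.6 dB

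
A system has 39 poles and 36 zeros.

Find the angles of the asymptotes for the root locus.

n - m = 39 - 36 = 3. Angles: θk = (2k + 1)·180°/3 = 60°, 180°, 300°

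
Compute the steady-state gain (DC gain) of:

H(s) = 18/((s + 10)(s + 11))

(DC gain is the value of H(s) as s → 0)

DC gain = H(0) = 18/(10 × 11) = 18/110 = 0.1636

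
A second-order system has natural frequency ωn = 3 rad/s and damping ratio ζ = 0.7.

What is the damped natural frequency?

ωd = ωn√(1 - ζ²) = 3√(1 - 0.7²) = 2.14 rad/s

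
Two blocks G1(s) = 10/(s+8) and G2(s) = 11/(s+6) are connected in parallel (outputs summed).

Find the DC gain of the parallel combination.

Parallel: G_eq = G1 + G2. DC gain = G1(0) + G2(0) = 10/8 + 11/6 = 1.25 + 1.8333 = 3.0833.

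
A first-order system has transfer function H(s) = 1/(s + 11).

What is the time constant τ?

For H(s) = 1/(s + 1/τ), the pole is at -1/τ = -11, so τ = 1/11 = 0.0909 s.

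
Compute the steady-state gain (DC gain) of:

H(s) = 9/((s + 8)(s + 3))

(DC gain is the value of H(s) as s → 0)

DC gain = H(0) = 9/(8 × 3) = 9/24 = 0.375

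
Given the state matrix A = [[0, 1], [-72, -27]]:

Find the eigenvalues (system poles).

det(A - λI) = λ² - (-27)λ + 72 = (λ - (-24))(λ - (-3)). Eigenvalues: -24, -3.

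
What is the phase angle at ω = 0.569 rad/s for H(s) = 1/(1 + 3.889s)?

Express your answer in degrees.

Phase = -arctan(ωτ) = -arctan(0.569 × 3.889) = -65.7°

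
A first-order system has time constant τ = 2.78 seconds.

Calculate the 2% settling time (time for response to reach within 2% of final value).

For first-order system, 2% settling time ≈ 4τ = 4 × 2.78 = 11.12 s.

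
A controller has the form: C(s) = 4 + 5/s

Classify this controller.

This is a Proportional-Integral (PI) controller.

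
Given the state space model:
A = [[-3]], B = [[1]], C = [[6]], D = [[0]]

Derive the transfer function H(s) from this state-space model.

(sI - A)⁻¹ = 1/(s + 3). H(s) = 6 × 1/(s + 3) + 0 = 6/(s + 3).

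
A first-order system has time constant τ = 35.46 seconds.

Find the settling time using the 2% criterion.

For first-order system, 2% settling time ≈ 4τ = 4 × 35.46 = 141.84 s.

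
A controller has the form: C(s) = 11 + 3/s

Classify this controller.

This is a Proportional-Integral (PI) controller.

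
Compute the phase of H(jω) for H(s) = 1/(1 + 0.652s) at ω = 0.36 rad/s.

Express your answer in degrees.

Phase = -arctan(ωτ) = -arctan(0.36 × 0.652) = -13.2°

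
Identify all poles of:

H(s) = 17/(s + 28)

Pole is where denominator = 0: s + 28 = 0, so s = -28.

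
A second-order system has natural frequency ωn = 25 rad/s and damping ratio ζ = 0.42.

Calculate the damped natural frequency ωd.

ωd = ωn√(1 - ζ²) = 25√(1 - 0.42²) = 22.69 rad/s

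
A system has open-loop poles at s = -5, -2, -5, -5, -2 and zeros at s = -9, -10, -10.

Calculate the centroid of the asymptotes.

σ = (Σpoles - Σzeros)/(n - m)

σ = (Σpoles - Σzeros)/(n - m) = (-19 - (-29))/(5 - 3) = 10/2 = 5.0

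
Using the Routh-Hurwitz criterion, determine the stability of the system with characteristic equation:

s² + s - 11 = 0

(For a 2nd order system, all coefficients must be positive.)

Coefficients: 1, 1, -11. c=-11 not positive, so system is unstable.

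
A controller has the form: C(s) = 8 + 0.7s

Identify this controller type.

This is a Proportional-Derivative (PD) controller.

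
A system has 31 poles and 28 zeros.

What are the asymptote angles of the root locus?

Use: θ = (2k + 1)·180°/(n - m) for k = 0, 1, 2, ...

n - m = 31 - 28 = 3. Angles: θk = (2k + 1)·180°/3 = 60°, 180°, 300°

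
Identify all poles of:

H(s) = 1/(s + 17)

Pole is where denominator = 0: s + 17 = 0, so s = -17.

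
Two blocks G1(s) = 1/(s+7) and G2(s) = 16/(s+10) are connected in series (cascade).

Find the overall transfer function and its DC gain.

Series: multiply transfer functions. G_eq = 1/(s+7) × 16/(s+10) = 16/((s+7)(s+10)). DC gain = 16/(7×10) = 0.2286.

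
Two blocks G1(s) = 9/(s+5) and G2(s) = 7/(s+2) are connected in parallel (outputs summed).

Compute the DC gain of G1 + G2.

Parallel: G_eq = G1 + G2. DC gain = G1(0) + G2(0) = 9/5 + 7/2 = 1.8 + 3.5 = 5.3.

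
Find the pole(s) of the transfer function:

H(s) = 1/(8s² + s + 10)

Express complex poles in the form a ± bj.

Discriminant = 1² - 4×8×10 = 1 - 320 = -319 < 0, so the poles are a complex conjugate pair s = (-1 ± j√319)/(2×8). Real part = -1/(2×8) = -1/16 = -0.0625; imaginary part = ±√319/(2×8) ≈ 1.1163. Poles: s = -0.0625 ± 1.1163j.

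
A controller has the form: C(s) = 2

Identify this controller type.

This is a Proportional (P) controller.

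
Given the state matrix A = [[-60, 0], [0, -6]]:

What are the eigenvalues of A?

For diagonal matrix, eigenvalues are diagonal entries: λ₁ = -60, λ₂ = -6.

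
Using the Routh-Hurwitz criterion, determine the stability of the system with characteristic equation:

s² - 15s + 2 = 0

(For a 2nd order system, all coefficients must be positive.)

Coefficients: 1, -15, 2. b=-15 not positive, so system is unstable.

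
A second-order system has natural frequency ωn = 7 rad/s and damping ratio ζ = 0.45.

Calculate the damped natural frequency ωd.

ωd = ωn√(1 - ζ²) = 7√(1 - 0.45²) = 6.25 rad/s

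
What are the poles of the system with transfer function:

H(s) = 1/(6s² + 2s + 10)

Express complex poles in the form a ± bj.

Discriminant = 2² - 4×6×10 = 4 - 240 = -236 < 0, so the poles are a complex conjugate pair s = (-2 ± j√236)/(2×6). Real part = -2/(2×6) = -2/12 ≈ -0.1667; imaginary part = ±√236/(2×6) ≈ 1.2802. Poles: s = -0.1667 ± 1.2802j.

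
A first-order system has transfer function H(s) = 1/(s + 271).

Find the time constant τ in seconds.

For H(s) = 1/(s + 1/τ), the pole is at -1/τ = -271, so τ = 1/271 = 0.0037 s.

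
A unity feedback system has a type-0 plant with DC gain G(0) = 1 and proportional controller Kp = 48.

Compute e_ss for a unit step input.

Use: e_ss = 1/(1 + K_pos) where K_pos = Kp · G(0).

K_pos = Kp · G(0) = 48 × 1 = 48. e_ss = 1/(1 + 48) = 0.0204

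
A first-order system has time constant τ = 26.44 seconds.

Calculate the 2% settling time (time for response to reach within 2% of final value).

For first-order system, 2% settling time ≈ 4τ = 4 × 26.44 = 105.76 s.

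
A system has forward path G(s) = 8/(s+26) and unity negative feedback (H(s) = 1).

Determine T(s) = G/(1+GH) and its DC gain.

T(s) = G/(1+GH) = [8/(s+26)] / [1 + 8/(s+26)] = 8/(s+26+8) = 8/(s+34). DC gain = 8/34 = 0.2353.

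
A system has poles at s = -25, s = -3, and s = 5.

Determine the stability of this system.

Pole(s) at s = 5 are not in the left half-plane. System is unstable.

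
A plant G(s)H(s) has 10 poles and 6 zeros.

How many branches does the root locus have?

Root locus has n branches where n = number of poles = 10.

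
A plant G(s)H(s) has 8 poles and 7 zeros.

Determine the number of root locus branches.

Root locus has n branches where n = number of poles = 8.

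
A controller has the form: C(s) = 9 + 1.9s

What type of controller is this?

This is a Proportional-Derivative (PD) controller.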